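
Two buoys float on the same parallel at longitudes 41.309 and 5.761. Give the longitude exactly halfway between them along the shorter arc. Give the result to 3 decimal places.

+23.535°

Signed shortest Δλ from +41.309° to +5.761° is -35.548°.
Midpoint longitude = +41.309° + (-35.548°)/2 = +41.309° − 17.774° = +23.535°.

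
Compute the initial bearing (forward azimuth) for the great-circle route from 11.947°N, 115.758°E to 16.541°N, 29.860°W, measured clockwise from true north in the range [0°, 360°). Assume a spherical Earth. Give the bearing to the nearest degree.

Δλ = -29.860 − 115.758 = -145.618°.
θ = atan2( sin Δλ · cos φ₂ , cos φ₁ · sin φ₂ − sin φ₁ · cos φ₂ · cos Δλ )
  = atan2(-0.54134, 0.44231) = -50.749° → normalised to [0°, 360°): 309.251°.

309°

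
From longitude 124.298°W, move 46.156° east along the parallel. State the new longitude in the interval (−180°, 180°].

Start at -124.298°; shift +46.156° → -78.142°.
-78.142° already lies in (−180°, 180°].

78.142°W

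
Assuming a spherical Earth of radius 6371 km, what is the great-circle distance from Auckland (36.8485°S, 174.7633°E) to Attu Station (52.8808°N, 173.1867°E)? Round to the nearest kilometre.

9979 km

Δλ = 173.1867 − 174.7633 = -1.5766°.
Δφ = 52.8808 − -36.8485 = 89.7293°.
a = sin²(Δφ/2) + cos φ₁ · cos φ₂ · sin²(Δλ/2) = 0.497729.
c = 2·atan2(√a, √(1−a)) = 1.56625 rad → d = 6371·c ≈ 9978.61 km.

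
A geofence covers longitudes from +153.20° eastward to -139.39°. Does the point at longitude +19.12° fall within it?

Band width going east from +153.20° to -139.39°: ((-139.39 − 153.20) mod 360) = 67.41°.
Offset of +19.12° east of the west edge: ((19.12 − 153.20) mod 360) = 225.92°.
225.92° > 67.41° ⇒ outside.

No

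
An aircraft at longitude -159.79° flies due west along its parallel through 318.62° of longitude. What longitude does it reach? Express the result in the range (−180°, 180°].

-118.41°

Start at -159.79°; shift −318.62° → -478.41°.
-478.41° lies outside (−180°, 180°]; add 360° → -118.41°.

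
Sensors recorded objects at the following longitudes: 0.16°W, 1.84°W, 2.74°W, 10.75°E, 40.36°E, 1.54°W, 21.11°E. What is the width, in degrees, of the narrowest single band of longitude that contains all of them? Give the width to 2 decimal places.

Sort the longitudes: -2.74°, -1.84°, -1.54°, -0.16°, +10.75°, +21.11°, +40.36°.
Eastward gaps between consecutive values (wrapping around): 0.90°, 0.30°, 1.38°, 10.91°, 10.36°, 19.25°, 316.90°.
Largest gap = 316.90° ⇒ minimal covering band is its complement: 360° − 316.90° = 43.10°.
Band runs from -2.74° eastward to +40.36°.

43.10°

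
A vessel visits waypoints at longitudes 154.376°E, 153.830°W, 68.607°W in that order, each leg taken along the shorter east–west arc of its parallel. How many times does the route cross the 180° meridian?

Leg 1: +154.376° → -153.830°, shortest Δλ = 51.794° (east) — crosses 180°.
Leg 2: -153.830° → -68.607°, shortest Δλ = 85.223° (east) — does not cross 180°.
Total crossings: 1.

1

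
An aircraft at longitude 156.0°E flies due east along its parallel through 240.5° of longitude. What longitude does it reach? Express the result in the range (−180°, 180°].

36.5°E

Start at +156.0°; shift +240.5° → +396.5°.
+396.5° lies outside (−180°, 180°]; subtract 360° → +36.5°.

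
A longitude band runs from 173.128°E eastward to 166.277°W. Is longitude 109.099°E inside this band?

No

Band width going east from +173.128° to -166.277°: ((-166.277 − 173.128) mod 360) = 20.595°.
Offset of +109.099° east of the west edge: ((109.099 − 173.128) mod 360) = 295.971°.
295.971° > 20.595° ⇒ outside.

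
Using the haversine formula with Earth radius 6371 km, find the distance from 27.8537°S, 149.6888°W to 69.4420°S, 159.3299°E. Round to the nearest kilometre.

5641 km

Δλ = 159.3299 − -149.6888 = 309.0187°; wrapped into (−180°, 180°]: -50.9813°.
Δφ = -69.4420 − -27.8537 = -41.5883°.
a = sin²(Δφ/2) + cos φ₁ · cos φ₂ · sin²(Δλ/2) = 0.183537.
c = 2·atan2(√a, √(1−a)) = 0.88547 rad → d = 6371·c ≈ 5641.32 km.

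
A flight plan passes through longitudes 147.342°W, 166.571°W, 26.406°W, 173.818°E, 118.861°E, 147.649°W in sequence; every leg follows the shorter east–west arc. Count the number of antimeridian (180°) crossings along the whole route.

2

Leg 1: -147.342° → -166.571°, shortest Δλ = -19.229° (west) — does not cross 180°.
Leg 2: -166.571° → -26.406°, shortest Δλ = 140.165° (east) — does not cross 180°.
Leg 3: -26.406° → +173.818°, shortest Δλ = -159.776° (west) — crosses 180°.
Leg 4: +173.818° → +118.861°, shortest Δλ = -54.957° (west) — does not cross 180°.
Leg 5: +118.861° → -147.649°, shortest Δλ = 93.49° (east) — crosses 180°.
Total crossings: 2.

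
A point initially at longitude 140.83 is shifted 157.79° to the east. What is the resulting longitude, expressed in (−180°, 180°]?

Start at +140.83°; shift +157.79° → +298.62°.
+298.62° lies outside (−180°, 180°]; subtract 360° → -61.38°.

-61.38°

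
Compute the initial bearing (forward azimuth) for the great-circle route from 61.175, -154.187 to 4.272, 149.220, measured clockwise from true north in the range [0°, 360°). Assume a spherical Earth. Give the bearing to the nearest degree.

Δλ = 149.220 − -154.187 = 303.407°; wrapped into (−180°, 180°]: -56.593°.
θ = atan2( sin Δλ · cos φ₂ , cos φ₁ · sin φ₂ − sin φ₁ · cos φ₂ · cos Δλ )
  = atan2(-0.83246, -0.44511) = -118.133° → normalised to [0°, 360°): 241.867°.

242°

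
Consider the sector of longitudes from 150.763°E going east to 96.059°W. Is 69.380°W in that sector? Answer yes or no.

Band width going east from +150.763° to -96.059°: ((-96.059 − 150.763) mod 360) = 113.178°.
Offset of -69.380° east of the west edge: ((-69.380 − 150.763) mod 360) = 139.857°.
139.857° > 113.178° ⇒ outside.

No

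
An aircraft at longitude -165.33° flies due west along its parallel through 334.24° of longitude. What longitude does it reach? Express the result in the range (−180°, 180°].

-139.57°

Start at -165.33°; shift −334.24° → -499.57°.
-499.57° lies outside (−180°, 180°]; add 360° → -139.57°.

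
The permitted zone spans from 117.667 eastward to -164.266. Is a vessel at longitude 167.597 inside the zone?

Band width going east from +117.667° to -164.266°: ((-164.266 − 117.667) mod 360) = 78.067°.
Offset of +167.597° east of the west edge: ((167.597 − 117.667) mod 360) = 49.930°.
49.930° ≤ 78.067° ⇒ inside.

Yes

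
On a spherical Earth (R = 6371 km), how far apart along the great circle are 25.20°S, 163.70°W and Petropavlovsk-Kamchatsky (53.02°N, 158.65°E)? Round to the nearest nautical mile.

5091 nmi

Δλ = 158.65 − -163.70 = 322.35°; wrapped into (−180°, 180°]: -37.65°.
Δφ = 53.02 − -25.20 = 78.22°.
a = sin²(Δφ/2) + cos φ₁ · cos φ₂ · sin²(Δλ/2) = 0.454595.
c = 2·atan2(√a, √(1−a)) = 1.47986 rad → d = 6371·c ≈ 9428.19 km ≈ 5090.82 nmi.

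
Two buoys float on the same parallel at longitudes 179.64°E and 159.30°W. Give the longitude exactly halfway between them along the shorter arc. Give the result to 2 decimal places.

169.83°W

Signed shortest Δλ from +179.64° to -159.30° is +21.06°.
Midpoint longitude = +179.64° + (+21.06°)/2 = +179.64° + 10.53° = +190.17°.
Normalise into (−180°, 180°]: -169.83°.
(The naïve average (+179.64 + -159.30)/2 = 10.17° is on the wrong side of the globe.)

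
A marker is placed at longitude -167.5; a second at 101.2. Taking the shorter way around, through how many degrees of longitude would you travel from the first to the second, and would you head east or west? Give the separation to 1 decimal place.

91.3° west

Raw difference: 101.2 − -167.5 = 268.7°.
Normalise into (−180°, 180°]: 268.7° − 360° = -91.3°.
Negative ⇒ the second point lies to the west; separation 91.3°.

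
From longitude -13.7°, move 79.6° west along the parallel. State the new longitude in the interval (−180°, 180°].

-93.3°

Start at -13.7°; shift −79.6° → -93.3°.
-93.3° already lies in (−180°, 180°].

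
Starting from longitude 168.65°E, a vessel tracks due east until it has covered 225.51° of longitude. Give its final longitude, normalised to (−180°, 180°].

Start at +168.65°; shift +225.51° → +394.16°.
+394.16° lies outside (−180°, 180°]; subtract 360° → +34.16°.

34.16°E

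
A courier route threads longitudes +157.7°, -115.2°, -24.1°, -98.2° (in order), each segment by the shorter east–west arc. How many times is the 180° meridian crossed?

Leg 1: +157.7° → -115.2°, shortest Δλ = 87.1° (east) — crosses 180°.
Leg 2: -115.2° → -24.1°, shortest Δλ = 91.1° (east) — does not cross 180°.
Leg 3: -24.1° → -98.2°, shortest Δλ = -74.1° (west) — does not cross 180°.
Total crossings: 1.

1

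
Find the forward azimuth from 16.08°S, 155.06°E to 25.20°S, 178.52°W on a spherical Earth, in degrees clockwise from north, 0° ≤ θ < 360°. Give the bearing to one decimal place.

114.6°

Δλ = -178.52 − 155.06 = -333.58°; wrapped into (−180°, 180°]: 26.42°.
θ = atan2( sin Δλ · cos φ₂ , cos φ₁ · sin φ₂ − sin φ₁ · cos φ₂ · cos Δλ )
  = atan2(0.40260, -0.18468) = 114.642° → normalised to [0°, 360°): 114.642°.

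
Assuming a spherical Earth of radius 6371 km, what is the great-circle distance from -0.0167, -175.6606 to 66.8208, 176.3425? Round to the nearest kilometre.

7458 km

Δλ = 176.3425 − -175.6606 = 352.0031°; wrapped into (−180°, 180°]: -7.9969°.
Δφ = 66.8208 − -0.0167 = 66.8375°.
a = sin²(Δφ/2) + cos φ₁ · cos φ₂ · sin²(Δλ/2) = 0.305244.
c = 2·atan2(√a, √(1−a)) = 1.17069 rad → d = 6371·c ≈ 7458.49 km.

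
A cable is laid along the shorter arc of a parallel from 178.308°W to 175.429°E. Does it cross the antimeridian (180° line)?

Naïve |175.429 − -178.308| = 353.737° > 180°, so the shorter arc goes the other way round — across 180°.
Signed shortest Δλ = ((175.429 − -178.308 + 180) mod 360) − 180 = -6.263°.
Going west by 6.263° from -178.308° passes through 180° before reaching +175.429°.

Yes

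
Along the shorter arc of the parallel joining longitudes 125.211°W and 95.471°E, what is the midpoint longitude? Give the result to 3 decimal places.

165.130°E

Signed shortest Δλ from -125.211° to +95.471° is -139.318°.
Midpoint longitude = -125.211° + (-139.318°)/2 = -125.211° − 69.659° = -194.870°.
Normalise into (−180°, 180°]: +165.130°.
(The naïve average (-125.211 + +95.471)/2 = -14.87° is on the wrong side of the globe.)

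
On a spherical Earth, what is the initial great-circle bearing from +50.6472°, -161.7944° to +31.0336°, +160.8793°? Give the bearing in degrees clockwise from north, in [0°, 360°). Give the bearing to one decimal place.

Δλ = 160.8793 − -161.7944 = 322.6737°; wrapped into (−180°, 180°]: -37.3263°.
θ = atan2( sin Δλ · cos φ₂ , cos φ₁ · sin φ₂ − sin φ₁ · cos φ₂ · cos Δλ )
  = atan2(-0.51956, -0.19998) = -111.051° → normalised to [0°, 360°): 248.949°.

248.9°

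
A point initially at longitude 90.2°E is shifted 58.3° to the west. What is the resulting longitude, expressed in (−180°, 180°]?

Start at +90.2°; shift −58.3° → +31.9°.
+31.9° already lies in (−180°, 180°].

31.9°E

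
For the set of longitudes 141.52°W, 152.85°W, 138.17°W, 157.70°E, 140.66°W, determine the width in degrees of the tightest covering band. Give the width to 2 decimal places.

Sort the longitudes: -152.85°, -141.52°, -140.66°, -138.17°, +157.70°.
Eastward gaps between consecutive values (wrapping around): 11.33°, 0.86°, 2.49°, 295.87°, 49.45°.
Largest gap = 295.87° ⇒ minimal covering band is its complement: 360° − 295.87° = 64.13°.
Band runs from +157.70° eastward to -138.17°, crossing the antimeridian.

64.13°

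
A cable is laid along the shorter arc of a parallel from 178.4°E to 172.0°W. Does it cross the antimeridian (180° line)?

Naïve |-172.0 − 178.4| = 350.4° > 180°, so the shorter arc goes the other way round — across 180°.
Signed shortest Δλ = ((-172.0 − 178.4 + 180) mod 360) − 180 = 9.6°.
Going east by 9.6° from +178.4° passes through 180° before reaching -172.0°.

Yes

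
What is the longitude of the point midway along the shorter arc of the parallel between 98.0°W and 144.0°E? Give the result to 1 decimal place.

157.0°W

Signed shortest Δλ from -98.0° to +144.0° is -118.0°.
Midpoint longitude = -98.0° + (-118.0°)/2 = -98.0° − 59.0° = -157.0°.
(The naïve average (-98.0 + +144.0)/2 = 23.0° is on the wrong side of the globe.)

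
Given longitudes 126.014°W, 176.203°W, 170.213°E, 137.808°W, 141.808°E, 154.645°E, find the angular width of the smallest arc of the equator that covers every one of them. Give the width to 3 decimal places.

Sort the longitudes: -176.203°, -137.808°, -126.014°, +141.808°, +154.645°, +170.213°.
Eastward gaps between consecutive values (wrapping around): 38.395°, 11.794°, 267.822°, 12.837°, 15.568°, 13.584°.
Largest gap = 267.822° ⇒ minimal covering band is its complement: 360° − 267.822° = 92.178°.
Band runs from +141.808° eastward to -126.014°, crossing the antimeridian.

92.178°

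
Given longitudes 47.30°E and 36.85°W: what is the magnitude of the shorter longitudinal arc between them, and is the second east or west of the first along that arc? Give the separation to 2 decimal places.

Raw difference: -36.85 − 47.30 = -84.15°.
Normalise into (−180°, 180°]: -84.15° stays -84.15°.
Negative ⇒ the second point lies to the west; separation 84.15°.

84.15° west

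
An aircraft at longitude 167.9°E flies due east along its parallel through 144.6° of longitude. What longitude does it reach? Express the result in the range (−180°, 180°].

Start at +167.9°; shift +144.6° → +312.5°.
+312.5° lies outside (−180°, 180°]; subtract 360° → -47.5°.

47.5°W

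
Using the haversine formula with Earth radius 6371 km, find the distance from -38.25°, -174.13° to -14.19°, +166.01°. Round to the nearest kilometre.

Δλ = 166.01 − -174.13 = 340.14°; wrapped into (−180°, 180°]: -19.86°.
Δφ = -14.19 − -38.25 = 24.06°.
a = sin²(Δφ/2) + cos φ₁ · cos φ₂ · sin²(Δλ/2) = 0.066081.
c = 2·atan2(√a, √(1−a)) = 0.51996 rad → d = 6371·c ≈ 3312.68 km.

3313 km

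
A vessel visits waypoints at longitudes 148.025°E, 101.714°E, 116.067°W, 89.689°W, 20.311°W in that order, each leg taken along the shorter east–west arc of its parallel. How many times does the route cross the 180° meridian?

Leg 1: +148.025° → +101.714°, shortest Δλ = -46.311° (west) — does not cross 180°.
Leg 2: +101.714° → -116.067°, shortest Δλ = 142.219° (east) — crosses 180°.
Leg 3: -116.067° → -89.689°, shortest Δλ = 26.378° (east) — does not cross 180°.
Leg 4: -89.689° → -20.311°, shortest Δλ = 69.378° (east) — does not cross 180°.
Total crossings: 1.

1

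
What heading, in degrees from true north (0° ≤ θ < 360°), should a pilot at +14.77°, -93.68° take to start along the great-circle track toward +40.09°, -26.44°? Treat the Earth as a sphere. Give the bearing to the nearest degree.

52°

Δλ = -26.44 − -93.68 = 67.24°.
θ = atan2( sin Δλ · cos φ₂ , cos φ₁ · sin φ₂ − sin φ₁ · cos φ₂ · cos Δλ )
  = atan2(0.70546, 0.54726) = 52.198° → normalised to [0°, 360°): 52.198°.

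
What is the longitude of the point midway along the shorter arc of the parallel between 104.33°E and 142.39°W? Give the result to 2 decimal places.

Signed shortest Δλ from +104.33° to -142.39° is +113.28°.
Midpoint longitude = +104.33° + (+113.28°)/2 = +104.33° + 56.64° = +160.97°.
(The naïve average (+104.33 + -142.39)/2 = -19.03° is on the wrong side of the globe.)

160.97°E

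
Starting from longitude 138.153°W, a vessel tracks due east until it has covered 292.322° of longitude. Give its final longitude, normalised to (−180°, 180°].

Start at -138.153°; shift +292.322° → +154.169°.
+154.169° already lies in (−180°, 180°].

154.169°E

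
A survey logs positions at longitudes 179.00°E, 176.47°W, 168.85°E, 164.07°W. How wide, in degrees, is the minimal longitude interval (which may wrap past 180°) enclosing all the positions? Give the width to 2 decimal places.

Sort the longitudes: -176.47°, -164.07°, +168.85°, +179.00°.
Eastward gaps between consecutive values (wrapping around): 12.40°, 332.92°, 10.15°, 4.53°.
Largest gap = 332.92° ⇒ minimal covering band is its complement: 360° − 332.92° = 27.08°.
Band runs from +168.85° eastward to -164.07°, crossing the antimeridian.

27.08°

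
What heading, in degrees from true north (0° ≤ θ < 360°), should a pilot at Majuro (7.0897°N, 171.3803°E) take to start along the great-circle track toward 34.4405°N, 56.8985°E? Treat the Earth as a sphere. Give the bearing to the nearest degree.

309°

Δλ = 56.8985 − 171.3803 = -114.4818°.
θ = atan2( sin Δλ · cos φ₂ , cos φ₁ · sin φ₂ − sin φ₁ · cos φ₂ · cos Δλ )
  = atan2(-0.75057, 0.60341) = -51.203° → normalised to [0°, 360°): 308.797°.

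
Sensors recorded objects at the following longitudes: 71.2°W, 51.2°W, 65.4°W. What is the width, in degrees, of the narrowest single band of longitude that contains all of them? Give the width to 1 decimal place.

20.0°

Sort the longitudes: -71.2°, -65.4°, -51.2°.
Eastward gaps between consecutive values (wrapping around): 5.8°, 14.2°, 340.0°.
Largest gap = 340.0° ⇒ minimal covering band is its complement: 360° − 340.0° = 20.0°.
Band runs from -71.2° eastward to -51.2°.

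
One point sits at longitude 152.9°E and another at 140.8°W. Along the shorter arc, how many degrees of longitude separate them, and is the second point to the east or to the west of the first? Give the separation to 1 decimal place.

66.3° east

Raw difference: -140.8 − 152.9 = -293.7°.
Normalise into (−180°, 180°]: -293.7° + 360° = 66.3°.
Positive ⇒ the second point lies to the east; separation 66.3°.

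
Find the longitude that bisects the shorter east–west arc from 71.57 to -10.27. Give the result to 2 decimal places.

Signed shortest Δλ from +71.57° to -10.27° is -81.84°.
Midpoint longitude = +71.57° + (-81.84°)/2 = +71.57° − 40.92° = +30.65°.

+30.65°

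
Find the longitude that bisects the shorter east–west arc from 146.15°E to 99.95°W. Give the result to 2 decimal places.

156.90°W

Signed shortest Δλ from +146.15° to -99.95° is +113.90°.
Midpoint longitude = +146.15° + (+113.90°)/2 = +146.15° + 56.95° = +203.10°.
Normalise into (−180°, 180°]: -156.90°.
(The naïve average (+146.15 + -99.95)/2 = 23.1° is on the wrong side of the globe.)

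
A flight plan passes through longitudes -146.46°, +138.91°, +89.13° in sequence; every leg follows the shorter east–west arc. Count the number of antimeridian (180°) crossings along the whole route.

1

Leg 1: -146.46° → +138.91°, shortest Δλ = -74.63° (west) — crosses 180°.
Leg 2: +138.91° → +89.13°, shortest Δλ = -49.78° (west) — does not cross 180°.
Total crossings: 1.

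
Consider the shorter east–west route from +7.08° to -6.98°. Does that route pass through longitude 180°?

No

Signed shortest Δλ = ((-6.98 − 7.08 + 180) mod 360) − 180 = -14.06°.
Going west by 14.06° from +7.08° reaches -6.98° without touching 180°.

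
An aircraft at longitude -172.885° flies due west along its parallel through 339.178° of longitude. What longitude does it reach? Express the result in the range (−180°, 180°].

-152.063°

Start at -172.885°; shift −339.178° → -512.063°.
-512.063° lies outside (−180°, 180°]; add 360° → -152.063°.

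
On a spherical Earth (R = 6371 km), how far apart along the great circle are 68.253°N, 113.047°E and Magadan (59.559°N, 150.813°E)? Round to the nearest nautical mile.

Δλ = 150.813 − 113.047 = 37.766°.
Δφ = 59.559 − 68.253 = -8.694°.
a = sin²(Δφ/2) + cos φ₁ · cos φ₂ · sin²(Δλ/2) = 0.025407.
c = 2·atan2(√a, √(1−a)) = 0.32016 rad → d = 6371·c ≈ 2039.72 km ≈ 1101.36 nmi.

1101 nmi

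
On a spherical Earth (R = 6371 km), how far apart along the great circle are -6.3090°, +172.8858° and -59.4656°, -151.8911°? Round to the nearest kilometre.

Δλ = -151.8911 − 172.8858 = -324.7769°; wrapped into (−180°, 180°]: 35.2231°.
Δφ = -59.4656 − -6.3090 = -53.1566°.
a = sin²(Δφ/2) + cos φ₁ · cos φ₂ · sin²(Δλ/2) = 0.246413.
c = 2·atan2(√a, √(1−a)) = 1.03889 rad → d = 6371·c ≈ 6618.79 km.

6619 km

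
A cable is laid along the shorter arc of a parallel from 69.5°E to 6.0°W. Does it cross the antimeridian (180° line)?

No

Signed shortest Δλ = ((-6.0 − 69.5 + 180) mod 360) − 180 = -75.5°.
Going west by 75.5° from +69.5° reaches -6.0° without touching 180°.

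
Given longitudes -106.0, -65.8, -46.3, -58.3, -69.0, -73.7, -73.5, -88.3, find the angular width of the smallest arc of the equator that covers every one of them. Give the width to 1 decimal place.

59.7°

Sort the longitudes: -106.0°, -88.3°, -73.7°, -73.5°, -69.0°, -65.8°, -58.3°, -46.3°.
Eastward gaps between consecutive values (wrapping around): 17.7°, 14.6°, 0.2°, 4.5°, 3.2°, 7.5°, 12.0°, 300.3°.
Largest gap = 300.3° ⇒ minimal covering band is its complement: 360° − 300.3° = 59.7°.
Band runs from -106.0° eastward to -46.3°.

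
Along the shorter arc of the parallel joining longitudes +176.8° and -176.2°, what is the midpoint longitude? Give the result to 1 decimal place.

-179.7°

Signed shortest Δλ from +176.8° to -176.2° is +7.0°.
Midpoint longitude = +176.8° + (+7.0°)/2 = +176.8° + 3.5° = +180.3°.
Normalise into (−180°, 180°]: -179.7°.
(The naïve average (+176.8 + -176.2)/2 = 0.3° is on the wrong side of the globe.)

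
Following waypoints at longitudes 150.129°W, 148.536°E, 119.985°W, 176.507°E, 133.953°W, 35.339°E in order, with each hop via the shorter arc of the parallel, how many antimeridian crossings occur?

Leg 1: -150.129° → +148.536°, shortest Δλ = -61.335° (west) — crosses 180°.
Leg 2: +148.536° → -119.985°, shortest Δλ = 91.479° (east) — crosses 180°.
Leg 3: -119.985° → +176.507°, shortest Δλ = -63.508° (west) — crosses 180°.
Leg 4: +176.507° → -133.953°, shortest Δλ = 49.54° (east) — crosses 180°.
Leg 5: -133.953° → +35.339°, shortest Δλ = 169.292° (east) — does not cross 180°.
Total crossings: 4.

4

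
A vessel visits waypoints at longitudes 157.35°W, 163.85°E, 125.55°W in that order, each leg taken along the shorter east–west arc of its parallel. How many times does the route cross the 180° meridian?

Leg 1: -157.35° → +163.85°, shortest Δλ = -38.8° (west) — crosses 180°.
Leg 2: +163.85° → -125.55°, shortest Δλ = 70.6° (east) — crosses 180°.
Total crossings: 2.

2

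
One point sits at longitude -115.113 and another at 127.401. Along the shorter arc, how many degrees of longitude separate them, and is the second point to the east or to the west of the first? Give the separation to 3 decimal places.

Raw difference: 127.401 − -115.113 = 242.514°.
Normalise into (−180°, 180°]: 242.514° − 360° = -117.486°.
Negative ⇒ the second point lies to the west; separation 117.486°.

117.486° west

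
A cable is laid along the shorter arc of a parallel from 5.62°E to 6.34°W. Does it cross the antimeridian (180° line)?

Signed shortest Δλ = ((-6.34 − 5.62 + 180) mod 360) − 180 = -11.96°.
Going west by 11.96° from +5.62° reaches -6.34° without touching 180°.

No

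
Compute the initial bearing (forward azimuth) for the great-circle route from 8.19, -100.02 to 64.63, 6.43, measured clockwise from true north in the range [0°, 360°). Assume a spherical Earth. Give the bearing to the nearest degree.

24°

Δλ = 6.43 − -100.02 = 106.45°.
θ = atan2( sin Δλ · cos φ₂ , cos φ₁ · sin φ₂ − sin φ₁ · cos φ₂ · cos Δλ )
  = atan2(0.41092, 0.91163) = 24.264° → normalised to [0°, 360°): 24.264°.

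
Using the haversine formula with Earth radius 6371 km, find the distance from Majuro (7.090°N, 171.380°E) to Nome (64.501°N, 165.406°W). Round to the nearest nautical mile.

Δλ = -165.406 − 171.380 = -336.786°; wrapped into (−180°, 180°]: 23.214°.
Δφ = 64.501 − 7.090 = 57.411°.
a = sin²(Δφ/2) + cos φ₁ · cos φ₂ · sin²(Δλ/2) = 0.247989.
c = 2·atan2(√a, √(1−a)) = 1.04255 rad → d = 6371·c ≈ 6642.07 km ≈ 3586.43 nmi.

3586 nmi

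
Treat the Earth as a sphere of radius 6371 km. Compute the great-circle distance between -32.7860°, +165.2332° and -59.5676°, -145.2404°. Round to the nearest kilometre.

4669 km

Δλ = -145.2404 − 165.2332 = -310.4736°; wrapped into (−180°, 180°]: 49.5264°.
Δφ = -59.5676 − -32.7860 = -26.7816°.
a = sin²(Δφ/2) + cos φ₁ · cos φ₂ · sin²(Δλ/2) = 0.128347.
c = 2·atan2(√a, √(1−a)) = 0.73280 rad → d = 6371·c ≈ 4668.66 km.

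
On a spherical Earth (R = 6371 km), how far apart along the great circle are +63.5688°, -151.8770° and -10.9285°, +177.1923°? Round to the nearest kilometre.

Δλ = 177.1923 − -151.8770 = 329.0693°; wrapped into (−180°, 180°]: -30.9307°.
Δφ = -10.9285 − 63.5688 = -74.4973°.
a = sin²(Δφ/2) + cos φ₁ · cos φ₂ · sin²(Δλ/2) = 0.397435.
c = 2·atan2(√a, √(1−a)) = 1.36420 rad → d = 6371·c ≈ 8691.31 km.

8691 km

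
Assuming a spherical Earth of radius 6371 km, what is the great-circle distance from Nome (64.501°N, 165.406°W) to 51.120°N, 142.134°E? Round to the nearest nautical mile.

Δλ = 142.134 − -165.406 = 307.540°; wrapped into (−180°, 180°]: -52.460°.
Δφ = 51.120 − 64.501 = -13.381°.
a = sin²(Δφ/2) + cos φ₁ · cos φ₂ · sin²(Δλ/2) = 0.066359.
c = 2·atan2(√a, √(1−a)) = 0.52108 rad → d = 6371·c ≈ 3319.79 km ≈ 1792.55 nmi.

1793 nmi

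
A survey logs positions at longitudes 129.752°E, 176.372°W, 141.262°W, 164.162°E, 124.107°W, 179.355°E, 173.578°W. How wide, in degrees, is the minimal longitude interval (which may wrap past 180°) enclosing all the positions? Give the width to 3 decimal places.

106.141°

Sort the longitudes: -176.372°, -173.578°, -141.262°, -124.107°, +129.752°, +164.162°, +179.355°.
Eastward gaps between consecutive values (wrapping around): 2.794°, 32.316°, 17.155°, 253.859°, 34.410°, 15.193°, 4.273°.
Largest gap = 253.859° ⇒ minimal covering band is its complement: 360° − 253.859° = 106.141°.
Band runs from +129.752° eastward to -124.107°, crossing the antimeridian.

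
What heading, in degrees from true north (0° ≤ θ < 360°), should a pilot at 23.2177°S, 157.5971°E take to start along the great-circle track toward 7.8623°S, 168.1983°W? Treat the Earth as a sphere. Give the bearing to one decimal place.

70.5°

Δλ = -168.1983 − 157.5971 = -325.7954°; wrapped into (−180°, 180°]: 34.2046°.
θ = atan2( sin Δλ · cos φ₂ , cos φ₁ · sin φ₂ − sin φ₁ · cos φ₂ · cos Δλ )
  = atan2(0.55687, 0.19726) = 70.494° → normalised to [0°, 360°): 70.494°.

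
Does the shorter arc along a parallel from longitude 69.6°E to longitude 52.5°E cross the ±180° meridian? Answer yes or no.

No

Signed shortest Δλ = ((52.5 − 69.6 + 180) mod 360) − 180 = -17.1°.
Going west by 17.1° from +69.6° reaches +52.5° without touching 180°.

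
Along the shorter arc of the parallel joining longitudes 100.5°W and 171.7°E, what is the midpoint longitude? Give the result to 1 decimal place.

Signed shortest Δλ from -100.5° to +171.7° is -87.8°.
Midpoint longitude = -100.5° + (-87.8°)/2 = -100.5° − 43.9° = -144.4°.
(The naïve average (-100.5 + +171.7)/2 = 35.6° is on the wrong side of the globe.)

144.4°W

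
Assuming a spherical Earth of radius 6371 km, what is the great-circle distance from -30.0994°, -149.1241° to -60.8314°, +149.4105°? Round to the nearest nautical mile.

3018 nmi

Δλ = 149.4105 − -149.1241 = 298.5346°; wrapped into (−180°, 180°]: -61.4654°.
Δφ = -60.8314 − -30.0994 = -30.7320°.
a = sin²(Δφ/2) + cos φ₁ · cos φ₂ · sin²(Δλ/2) = 0.180336.
c = 2·atan2(√a, √(1−a)) = 0.87717 rad → d = 6371·c ≈ 5588.46 km ≈ 3017.53 nmi.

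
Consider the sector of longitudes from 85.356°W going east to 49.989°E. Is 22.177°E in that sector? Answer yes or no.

Band width going east from -85.356° to +49.989°: ((49.989 − -85.356) mod 360) = 135.345°.
Offset of +22.177° east of the west edge: ((22.177 − -85.356) mod 360) = 107.533°.
107.533° ≤ 135.345° ⇒ inside.

Yes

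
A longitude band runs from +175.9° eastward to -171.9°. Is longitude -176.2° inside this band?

Yes

Band width going east from +175.9° to -171.9°: ((-171.9 − 175.9) mod 360) = 12.2°.
Offset of -176.2° east of the west edge: ((-176.2 − 175.9) mod 360) = 7.9°.
7.9° ≤ 12.2° ⇒ inside.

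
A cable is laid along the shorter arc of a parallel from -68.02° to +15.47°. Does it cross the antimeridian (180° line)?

No

Signed shortest Δλ = ((15.47 − -68.02 + 180) mod 360) − 180 = 83.49°.
Going east by 83.49° from -68.02° reaches +15.47° without touching 180°.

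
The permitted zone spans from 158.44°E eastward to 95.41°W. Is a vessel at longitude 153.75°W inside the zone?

Yes

Band width going east from +158.44° to -95.41°: ((-95.41 − 158.44) mod 360) = 106.15°.
Offset of -153.75° east of the west edge: ((-153.75 − 158.44) mod 360) = 47.81°.
47.81° ≤ 106.15° ⇒ inside.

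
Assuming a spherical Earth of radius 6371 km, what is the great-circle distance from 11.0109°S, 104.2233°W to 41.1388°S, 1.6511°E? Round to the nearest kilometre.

10496 km

Δλ = 1.6511 − -104.2233 = 105.8744°.
Δφ = -41.1388 − -11.0109 = -30.1279°.
a = sin²(Δφ/2) + cos φ₁ · cos φ₂ · sin²(Δλ/2) = 0.538277.
c = 2·atan2(√a, √(1−a)) = 1.64743 rad → d = 6371·c ≈ 10495.75 km.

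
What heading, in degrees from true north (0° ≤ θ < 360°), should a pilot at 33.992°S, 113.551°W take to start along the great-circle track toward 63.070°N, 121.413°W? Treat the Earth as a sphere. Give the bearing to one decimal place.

Δλ = -121.413 − -113.551 = -7.862°.
θ = atan2( sin Δλ · cos φ₂ , cos φ₁ · sin φ₂ − sin φ₁ · cos φ₂ · cos Δλ )
  = atan2(-0.06195, 0.99003) = -3.581° → normalised to [0°, 360°): 356.419°.

356.4°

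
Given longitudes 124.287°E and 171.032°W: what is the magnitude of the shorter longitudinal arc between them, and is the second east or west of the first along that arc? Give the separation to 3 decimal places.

Raw difference: -171.032 − 124.287 = -295.319°.
Normalise into (−180°, 180°]: -295.319° + 360° = 64.681°.
Positive ⇒ the second point lies to the east; separation 64.681°.

64.681° east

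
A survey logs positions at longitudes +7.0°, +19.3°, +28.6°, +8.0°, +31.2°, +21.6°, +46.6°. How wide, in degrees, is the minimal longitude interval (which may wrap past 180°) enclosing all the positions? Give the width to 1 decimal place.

Sort the longitudes: +7.0°, +8.0°, +19.3°, +21.6°, +28.6°, +31.2°, +46.6°.
Eastward gaps between consecutive values (wrapping around): 1.0°, 11.3°, 2.3°, 7.0°, 2.6°, 15.4°, 320.4°.
Largest gap = 320.4° ⇒ minimal covering band is its complement: 360° − 320.4° = 39.6°.
Band runs from +7.0° eastward to +46.6°.

39.6°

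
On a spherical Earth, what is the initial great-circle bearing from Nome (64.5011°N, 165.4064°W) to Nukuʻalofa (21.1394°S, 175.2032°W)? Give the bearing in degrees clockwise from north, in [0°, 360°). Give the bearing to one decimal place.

189.2°

Δλ = -175.2032 − -165.4064 = -9.7968°.
θ = atan2( sin Δλ · cos φ₂ , cos φ₁ · sin φ₂ − sin φ₁ · cos φ₂ · cos Δλ )
  = atan2(-0.15870, -0.98483) = -170.846° → normalised to [0°, 360°): 189.154°.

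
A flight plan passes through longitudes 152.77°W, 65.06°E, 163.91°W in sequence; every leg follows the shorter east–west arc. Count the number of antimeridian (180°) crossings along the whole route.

Leg 1: -152.77° → +65.06°, shortest Δλ = -142.17° (west) — crosses 180°.
Leg 2: +65.06° → -163.91°, shortest Δλ = 131.03° (east) — crosses 180°.
Total crossings: 2.

2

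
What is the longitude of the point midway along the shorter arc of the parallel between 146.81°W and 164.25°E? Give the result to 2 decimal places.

171.28°W

Signed shortest Δλ from -146.81° to +164.25° is -48.94°.
Midpoint longitude = -146.81° + (-48.94°)/2 = -146.81° − 24.47° = -171.28°.
(The naïve average (-146.81 + +164.25)/2 = 8.72° is on the wrong side of the globe.)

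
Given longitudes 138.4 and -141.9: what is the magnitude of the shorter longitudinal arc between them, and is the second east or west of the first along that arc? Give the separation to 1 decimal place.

Raw difference: -141.9 − 138.4 = -280.3°.
Normalise into (−180°, 180°]: -280.3° + 360° = 79.7°.
Positive ⇒ the second point lies to the east; separation 79.7°.

79.7° east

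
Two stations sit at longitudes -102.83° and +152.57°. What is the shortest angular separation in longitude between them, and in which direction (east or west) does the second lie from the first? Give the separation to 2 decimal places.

Raw difference: 152.57 − -102.83 = 255.4°.
Normalise into (−180°, 180°]: 255.4° − 360° = -104.6°.
Negative ⇒ the second point lies to the west; separation 104.60°.

104.60° west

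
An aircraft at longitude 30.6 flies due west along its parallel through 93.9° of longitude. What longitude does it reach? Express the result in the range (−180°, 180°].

Start at +30.6°; shift −93.9° → -63.3°.
-63.3° already lies in (−180°, 180°].

-63.3°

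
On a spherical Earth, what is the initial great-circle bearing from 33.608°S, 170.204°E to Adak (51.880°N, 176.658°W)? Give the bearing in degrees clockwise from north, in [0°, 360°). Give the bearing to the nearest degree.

Δλ = -176.658 − 170.204 = -346.862°; wrapped into (−180°, 180°]: 13.138°.
θ = atan2( sin Δλ · cos φ₂ , cos φ₁ · sin φ₂ − sin φ₁ · cos φ₂ · cos Δλ )
  = atan2(0.14031, 0.98796) = 8.083° → normalised to [0°, 360°): 8.083°.

8°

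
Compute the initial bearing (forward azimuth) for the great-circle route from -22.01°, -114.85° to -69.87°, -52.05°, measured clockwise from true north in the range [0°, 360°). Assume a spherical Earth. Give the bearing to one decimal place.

Δλ = -52.05 − -114.85 = 62.80°.
θ = atan2( sin Δλ · cos φ₂ , cos φ₁ · sin φ₂ − sin φ₁ · cos φ₂ · cos Δλ )
  = atan2(0.30609, -0.81153) = 159.334° → normalised to [0°, 360°): 159.334°.

159.3°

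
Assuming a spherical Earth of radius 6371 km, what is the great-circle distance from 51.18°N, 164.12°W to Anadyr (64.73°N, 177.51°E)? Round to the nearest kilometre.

Δλ = 177.51 − -164.12 = 341.63°; wrapped into (−180°, 180°]: -18.37°.
Δφ = 64.73 − 51.18 = 13.55°.
a = sin²(Δφ/2) + cos φ₁ · cos φ₂ · sin²(Δλ/2) = 0.020735.
c = 2·atan2(√a, √(1−a)) = 0.28900 rad → d = 6371·c ≈ 1841.23 km.

1841 km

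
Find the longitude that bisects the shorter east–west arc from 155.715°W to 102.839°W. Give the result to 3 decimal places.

Signed shortest Δλ from -155.715° to -102.839° is +52.876°.
Midpoint longitude = -155.715° + (+52.876°)/2 = -155.715° + 26.438° = -129.277°.

129.277°W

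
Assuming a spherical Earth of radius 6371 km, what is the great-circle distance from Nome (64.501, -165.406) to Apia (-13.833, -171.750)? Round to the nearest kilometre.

Δλ = -171.750 − -165.406 = -6.344°.
Δφ = -13.833 − 64.501 = -78.334°.
a = sin²(Δφ/2) + cos φ₁ · cos φ₂ · sin²(Δλ/2) = 0.400177.
c = 2·atan2(√a, √(1−a)) = 1.36980 rad → d = 6371·c ≈ 8726.99 km.

8727 km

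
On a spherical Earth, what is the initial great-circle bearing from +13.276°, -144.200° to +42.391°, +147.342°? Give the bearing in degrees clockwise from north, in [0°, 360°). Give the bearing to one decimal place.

Δλ = 147.342 − -144.200 = 291.542°; wrapped into (−180°, 180°]: -68.458°.
θ = atan2( sin Δλ · cos φ₂ , cos φ₁ · sin φ₂ − sin φ₁ · cos φ₂ · cos Δλ )
  = atan2(-0.68697, 0.59389) = -49.156° → normalised to [0°, 360°): 310.844°.

310.8°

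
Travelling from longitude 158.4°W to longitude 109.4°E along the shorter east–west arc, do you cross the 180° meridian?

Naïve |109.4 − -158.4| = 267.8° > 180°, so the shorter arc goes the other way round — across 180°.
Signed shortest Δλ = ((109.4 − -158.4 + 180) mod 360) − 180 = -92.2°.
Going west by 92.2° from -158.4° passes through 180° before reaching +109.4°.

Yes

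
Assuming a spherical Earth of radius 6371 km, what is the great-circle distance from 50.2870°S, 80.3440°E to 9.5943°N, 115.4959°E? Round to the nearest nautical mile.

4037 nmi

Δλ = 115.4959 − 80.3440 = 35.1519°.
Δφ = 9.5943 − -50.2870 = 59.8813°.
a = sin²(Δφ/2) + cos φ₁ · cos φ₂ · sin²(Δλ/2) = 0.306551.
c = 2·atan2(√a, √(1−a)) = 1.17353 rad → d = 6371·c ≈ 7476.57 km ≈ 4037.02 nmi.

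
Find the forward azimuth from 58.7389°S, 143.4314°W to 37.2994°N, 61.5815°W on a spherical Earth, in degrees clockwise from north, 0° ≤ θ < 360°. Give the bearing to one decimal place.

Δλ = -61.5815 − -143.4314 = 81.8499°.
θ = atan2( sin Δλ · cos φ₂ , cos φ₁ · sin φ₂ − sin φ₁ · cos φ₂ · cos Δλ )
  = atan2(0.78745, 0.41087) = 62.446° → normalised to [0°, 360°): 62.446°.

62.4°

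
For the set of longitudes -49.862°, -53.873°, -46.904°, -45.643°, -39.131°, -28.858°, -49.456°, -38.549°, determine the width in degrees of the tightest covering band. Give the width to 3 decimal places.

Sort the longitudes: -53.873°, -49.862°, -49.456°, -46.904°, -45.643°, -39.131°, -38.549°, -28.858°.
Eastward gaps between consecutive values (wrapping around): 4.011°, 0.406°, 2.552°, 1.261°, 6.512°, 0.582°, 9.691°, 334.985°.
Largest gap = 334.985° ⇒ minimal covering band is its complement: 360° − 334.985° = 25.015°.
Band runs from -53.873° eastward to -28.858°.

25.015°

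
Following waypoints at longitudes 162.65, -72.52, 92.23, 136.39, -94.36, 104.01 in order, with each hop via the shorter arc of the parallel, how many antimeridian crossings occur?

Leg 1: +162.65° → -72.52°, shortest Δλ = 124.83° (east) — crosses 180°.
Leg 2: -72.52° → +92.23°, shortest Δλ = 164.75° (east) — does not cross 180°.
Leg 3: +92.23° → +136.39°, shortest Δλ = 44.16° (east) — does not cross 180°.
Leg 4: +136.39° → -94.36°, shortest Δλ = 129.25° (east) — crosses 180°.
Leg 5: -94.36° → +104.01°, shortest Δλ = -161.63° (west) — crosses 180°.
Total crossings: 3.

3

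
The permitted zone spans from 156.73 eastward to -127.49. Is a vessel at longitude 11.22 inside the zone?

Band width going east from +156.73° to -127.49°: ((-127.49 − 156.73) mod 360) = 75.78°.
Offset of +11.22° east of the west edge: ((11.22 − 156.73) mod 360) = 214.49°.
214.49° > 75.78° ⇒ outside.

No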